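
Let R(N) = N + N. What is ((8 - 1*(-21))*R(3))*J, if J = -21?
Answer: -3654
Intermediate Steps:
R(N) = 2*N
((8 - 1*(-21))*R(3))*J = ((8 - 1*(-21))*(2*3))*(-21) = ((8 + 21)*6)*(-21) = (29*6)*(-21) = 174*(-21) = -3654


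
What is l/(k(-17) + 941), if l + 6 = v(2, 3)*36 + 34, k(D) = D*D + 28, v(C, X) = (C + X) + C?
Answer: 140/629 ≈ 0.22258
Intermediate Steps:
v(C, X) = X + 2*C
k(D) = 28 + D**2 (k(D) = D**2 + 28 = 28 + D**2)
l = 280 (l = -6 + ((3 + 2*2)*36 + 34) = -6 + ((3 + 4)*36 + 34) = -6 + (7*36 + 34) = -6 + (252 + 34) = -6 + 286 = 280)
l/(k(-17) + 941) = 280/((28 + (-17)**2) + 941) = 280/((28 + 289) + 941) = 280/(317 + 941) = 280/1258 = 280*(1/1258) = 140/629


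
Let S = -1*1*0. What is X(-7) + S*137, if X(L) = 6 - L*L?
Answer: -43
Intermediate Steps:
X(L) = 6 - L²
S = 0 (S = -1*0 = 0)
X(-7) + S*137 = (6 - 1*(-7)²) + 0*137 = (6 - 1*49) + 0 = (6 - 49) + 0 = -43 + 0 = -43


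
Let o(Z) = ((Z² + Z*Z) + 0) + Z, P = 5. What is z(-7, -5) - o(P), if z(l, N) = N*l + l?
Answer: -27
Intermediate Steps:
z(l, N) = l + N*l
o(Z) = Z + 2*Z² (o(Z) = ((Z² + Z²) + 0) + Z = (2*Z² + 0) + Z = 2*Z² + Z = Z + 2*Z²)
z(-7, -5) - o(P) = -7*(1 - 5) - 5*(1 + 2*5) = -7*(-4) - 5*(1 + 10) = 28 - 5*11 = 28 - 1*55 = 28 - 55 = -27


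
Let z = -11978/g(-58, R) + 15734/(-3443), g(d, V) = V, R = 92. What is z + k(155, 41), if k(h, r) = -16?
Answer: -23877939/158378 ≈ -150.77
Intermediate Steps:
z = -21343891/158378 (z = -11978/92 + 15734/(-3443) = -11978*1/92 + 15734*(-1/3443) = -5989/46 - 15734/3443 = -21343891/158378 ≈ -134.77)
z + k(155, 41) = -21343891/158378 - 16 = -23877939/158378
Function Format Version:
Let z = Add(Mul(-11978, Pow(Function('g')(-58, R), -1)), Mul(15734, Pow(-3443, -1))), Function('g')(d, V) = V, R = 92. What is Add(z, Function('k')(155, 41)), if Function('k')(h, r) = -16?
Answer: Rational(-23877939, 158378) ≈ -150.77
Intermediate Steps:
z = Rational(-21343891, 158378) (z = Add(Mul(-11978, Pow(92, -1)), Mul(15734, Pow(-3443, -1))) = Add(Mul(-11978, Rational(1, 92)), Mul(15734, Rational(-1, 3443))) = Add(Rational(-5989, 46), Rational(-15734, 3443)) = Rational(-21343891, 158378) ≈ -134.77)
Add(z, Function('k')(155, 41)) = Add(Rational(-21343891, 158378), -16) = Rational(-23877939, 158378)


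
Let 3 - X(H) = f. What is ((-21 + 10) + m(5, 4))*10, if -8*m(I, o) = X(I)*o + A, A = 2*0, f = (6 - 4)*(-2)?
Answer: -145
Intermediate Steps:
f = -4 (f = 2*(-2) = -4)
A = 0
X(H) = 7 (X(H) = 3 - 1*(-4) = 3 + 4 = 7)
m(I, o) = -7*o/8 (m(I, o) = -(7*o + 0)/8 = -7*o/8)
((-21 + 10) + m(5, 4))*10 = ((-21 + 10) - 7/8*4)*10 = (-11 - 7/2)*10 = -29/2*10 = -145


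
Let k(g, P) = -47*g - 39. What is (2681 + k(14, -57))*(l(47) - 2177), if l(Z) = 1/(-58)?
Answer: -125256864/29 ≈ -4.3192e+6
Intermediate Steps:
l(Z) = -1/58
k(g, P) = -39 - 47*g
(2681 + k(14, -57))*(l(47) - 2177) = (2681 + (-39 - 47*14))*(-1/58 - 2177) = (2681 + (-39 - 658))*(-126267/58) = (2681 - 697)*(-126267/58) = 1984*(-126267/58) = -125256864/29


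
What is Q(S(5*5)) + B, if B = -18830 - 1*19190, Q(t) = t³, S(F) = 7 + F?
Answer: -5252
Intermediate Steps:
B = -38020 (B = -18830 - 19190 = -38020)
Q(S(5*5)) + B = (7 + 5*5)³ - 38020 = (7 + 25)³ - 38020 = 32³ - 38020 = 32768 - 38020 = -5252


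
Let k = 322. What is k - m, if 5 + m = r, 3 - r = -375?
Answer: -51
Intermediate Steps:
r = 378 (r = 3 - 1*(-375) = 3 + 375 = 378)
m = 373 (m = -5 + 378 = 373)
k - m = 322 - 1*373 = 322 - 373 = -51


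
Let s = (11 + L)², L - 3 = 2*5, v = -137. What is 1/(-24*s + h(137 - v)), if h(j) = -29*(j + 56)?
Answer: -1/23394 ≈ -4.2746e-5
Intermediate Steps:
L = 13 (L = 3 + 2*5 = 3 + 10 = 13)
h(j) = -1624 - 29*j (h(j) = -29*(56 + j) = -1624 - 29*j)
s = 576 (s = (11 + 13)² = 24² = 576)
1/(-24*s + h(137 - v)) = 1/(-24*576 + (-1624 - 29*(137 - 1*(-137)))) = 1/(-13824 + (-1624 - 29*(137 + 137))) = 1/(-13824 + (-1624 - 29*274)) = 1/(-13824 + (-1624 - 7946)) = 1/(-13824 - 9570) = 1/(-23394) = -1/23394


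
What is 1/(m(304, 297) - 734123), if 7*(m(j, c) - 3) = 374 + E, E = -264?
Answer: -7/5138730 ≈ -1.3622e-6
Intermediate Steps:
m(j, c) = 131/7 (m(j, c) = 3 + (374 - 264)/7 = 3 + (⅐)*110 = 3 + 110/7 = 131/7)
1/(m(304, 297) - 734123) = 1/(131/7 - 734123) = 1/(-5138730/7) = -7/5138730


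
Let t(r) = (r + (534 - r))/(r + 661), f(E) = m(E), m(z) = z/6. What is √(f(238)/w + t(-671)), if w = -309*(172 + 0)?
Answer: I*√942760106735/132870 ≈ 7.3076*I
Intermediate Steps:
m(z) = z/6 (m(z) = z*(⅙) = z/6)
f(E) = E/6
t(r) = 534/(661 + r)
w = -53148 (w = -309*172 = -53148)
√(f(238)/w + t(-671)) = √(((⅙)*238)/(-53148) + 534/(661 - 671)) = √((119/3)*(-1/53148) + 534/(-10)) = √(-119/159444 + 534*(-⅒)) = √(-119/159444 - 267/5) = √(-42572143/797220) = I*√942760106735/132870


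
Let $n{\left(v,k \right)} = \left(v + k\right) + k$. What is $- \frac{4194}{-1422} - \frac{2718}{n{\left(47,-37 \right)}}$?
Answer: $\frac{24557}{237} \approx 103.62$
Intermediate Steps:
$n{\left(v,k \right)} = v + 2 k$ ($n{\left(v,k \right)} = \left(k + v\right) + k = v + 2 k$)
$- \frac{4194}{-1422} - \frac{2718}{n{\left(47,-37 \right)}} = - \frac{4194}{-1422} - \frac{2718}{47 + 2 \left(-37\right)} = \left(-4194\right) \left(- \frac{1}{1422}\right) - \frac{2718}{47 - 74} = \frac{233}{79} - \frac{2718}{-27} = \frac{233}{79} - - \frac{302}{3} = \frac{233}{79} + \frac{302}{3} = \frac{24557}{237}$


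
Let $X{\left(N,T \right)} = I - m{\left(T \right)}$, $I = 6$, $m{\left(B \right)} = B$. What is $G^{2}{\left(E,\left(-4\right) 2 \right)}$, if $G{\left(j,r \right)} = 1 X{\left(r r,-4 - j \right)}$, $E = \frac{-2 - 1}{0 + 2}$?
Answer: $\frac{289}{4} \approx 72.25$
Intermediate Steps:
$X{\left(N,T \right)} = 6 - T$
$E = - \frac{3}{2} \approx -1.5$
$G{\left(j,r \right)} = 10 + j$ ($G{\left(j,r \right)} = 1 \left(6 - \left(-4 - j\right)\right) = 1 \left(6 + \left(4 + j\right)\right) = 1 \left(10 + j\right) = 10 + j$)
$G^{2}{\left(E,\left(-4\right) 2 \right)} = \left(10 - \frac{3}{2}\right)^{2} = \left(\frac{17}{2}\right)^{2} = \frac{289}{4}$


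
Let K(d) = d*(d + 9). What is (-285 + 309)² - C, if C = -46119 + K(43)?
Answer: 44459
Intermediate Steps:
K(d) = d*(9 + d)
C = -43883 (C = -46119 + 43*(9 + 43) = -46119 + 43*52 = -46119 + 2236 = -43883)
(-285 + 309)² - C = (-285 + 309)² - 1*(-43883) = 24² + 43883 = 576 + 43883 = 44459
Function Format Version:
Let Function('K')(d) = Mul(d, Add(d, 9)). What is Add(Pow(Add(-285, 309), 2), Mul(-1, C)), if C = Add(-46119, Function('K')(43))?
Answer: 44459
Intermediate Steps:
Function('K')(d) = Mul(d, Add(9, d))
C = -43883 (C = Add(-46119, Mul(43, Add(9, 43))) = Add(-46119, Mul(43, 52)) = Add(-46119, 2236) = -43883)
Add(Pow(Add(-285, 309), 2), Mul(-1, C)) = Add(Pow(Add(-285, 309), 2), Mul(-1, -43883)) = Add(Pow(24, 2), 43883) = Add(576, 43883) = 44459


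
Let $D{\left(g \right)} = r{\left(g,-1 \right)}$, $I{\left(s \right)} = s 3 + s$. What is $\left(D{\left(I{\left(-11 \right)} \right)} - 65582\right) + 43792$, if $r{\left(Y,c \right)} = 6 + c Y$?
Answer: $-21740$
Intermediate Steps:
$r{\left(Y,c \right)} = 6 + Y c$
$I{\left(s \right)} = 4 s$ ($I{\left(s \right)} = 3 s + s = 4 s$)
$D{\left(g \right)} = 6 - g$ ($D{\left(g \right)} = 6 + g \left(-1\right) = 6 - g$)
$\left(D{\left(I{\left(-11 \right)} \right)} - 65582\right) + 43792 = \left(\left(6 - 4 \left(-11\right)\right) - 65582\right) + 43792 = \left(\left(6 - -44\right) - 65582\right) + 43792 = \left(\left(6 + 44\right) - 65582\right) + 43792 = \left(50 - 65582\right) + 43792 = -65532 + 43792 = -21740$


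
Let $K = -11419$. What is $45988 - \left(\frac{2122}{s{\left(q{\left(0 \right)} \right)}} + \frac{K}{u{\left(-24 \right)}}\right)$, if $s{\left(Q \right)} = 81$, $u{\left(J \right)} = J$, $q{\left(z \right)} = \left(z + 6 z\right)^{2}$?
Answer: $\frac{29474935}{648} \approx 45486.0$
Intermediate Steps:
$q{\left(z \right)} = 49 z^{2}$ ($q{\left(z \right)} = \left(7 z\right)^{2} = 49 z^{2}$)
$45988 - \left(\frac{2122}{s{\left(q{\left(0 \right)} \right)}} + \frac{K}{u{\left(-24 \right)}}\right) = 45988 - \left(\frac{2122}{81} - \frac{11419}{-24}\right) = 45988 - \left(2122 \cdot \frac{1}{81} - - \frac{11419}{24}\right) = 45988 - \left(\frac{2122}{81} + \frac{11419}{24}\right) = 45988 - \frac{325289}{648} = \frac{29474935}{648}$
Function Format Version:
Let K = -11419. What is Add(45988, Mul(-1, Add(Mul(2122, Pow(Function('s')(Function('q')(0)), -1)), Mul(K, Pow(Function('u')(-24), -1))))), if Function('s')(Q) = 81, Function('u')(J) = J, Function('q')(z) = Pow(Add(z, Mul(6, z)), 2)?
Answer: Rational(29474935, 648) ≈ 45486.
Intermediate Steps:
Function('q')(z) = Mul(49, Pow(z, 2)) (Function('q')(z) = Pow(Mul(7, z), 2) = Mul(49, Pow(z, 2)))
Add(45988, Mul(-1, Add(Mul(2122, Pow(Function('s')(Function('q')(0)), -1)), Mul(K, Pow(Function('u')(-24), -1))))) = Add(45988, Mul(-1, Add(Mul(2122, Pow(81, -1)), Mul(-11419, Pow(-24, -1))))) = Add(45988, Mul(-1, Add(Mul(2122, Rational(1, 81)), Mul(-11419, Rational(-1, 24))))) = Add(45988, Mul(-1, Add(Rational(2122, 81), Rational(11419, 24)))) = Add(45988, Mul(-1, Rational(325289, 648))) = Add(45988, Rational(-325289, 648)) = Rational(29474935, 648)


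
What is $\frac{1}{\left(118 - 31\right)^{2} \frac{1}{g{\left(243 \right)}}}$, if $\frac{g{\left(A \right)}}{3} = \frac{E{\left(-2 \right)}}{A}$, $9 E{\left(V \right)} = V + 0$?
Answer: $- \frac{2}{5517801} \approx -3.6246 \cdot 10^{-7}$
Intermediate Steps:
$E{\left(V \right)} = \frac{V}{9}$ ($E{\left(V \right)} = \frac{V + 0}{9} = \frac{V}{9}$)
$g{\left(A \right)} = - \frac{2}{3 A}$ ($g{\left(A \right)} = 3 \frac{\frac{1}{9} \left(-2\right)}{A} = 3 \left(- \frac{2}{9 A}\right) = - \frac{2}{3 A}$)
$\frac{1}{\left(118 - 31\right)^{2} \frac{1}{g{\left(243 \right)}}} = \frac{1}{\left(118 - 31\right)^{2} \frac{1}{\left(- \frac{2}{3}\right) \frac{1}{243}}} = \frac{1}{87^{2} \frac{1}{\left(- \frac{2}{3}\right) \frac{1}{243}}} = \frac{1}{7569 \frac{1}{- \frac{2}{729}}} = \frac{1}{7569 \left(- \frac{729}{2}\right)} = \frac{1}{- \frac{5517801}{2}} = - \frac{2}{5517801}$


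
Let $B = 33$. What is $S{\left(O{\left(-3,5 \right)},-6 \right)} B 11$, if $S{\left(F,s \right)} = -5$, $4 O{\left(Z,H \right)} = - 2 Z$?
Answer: $-1815$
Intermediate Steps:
$O{\left(Z,H \right)} = - \frac{Z}{2}$ ($O{\left(Z,H \right)} = \frac{\left(-2\right) Z}{4} = - \frac{Z}{2}$)
$S{\left(O{\left(-3,5 \right)},-6 \right)} B 11 = \left(-5\right) 33 \cdot 11 = \left(-165\right) 11 = -1815$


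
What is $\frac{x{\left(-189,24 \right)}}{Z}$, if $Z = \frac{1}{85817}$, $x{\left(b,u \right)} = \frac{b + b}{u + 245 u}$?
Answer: $- \frac{1802157}{328} \approx -5494.4$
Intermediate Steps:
$x{\left(b,u \right)} = \frac{b}{123 u}$ ($x{\left(b,u \right)} = \frac{2 b}{246 u} = 2 b \frac{1}{246 u} = \frac{b}{123 u}$)
$Z = \frac{1}{85817} \approx 1.1653 \cdot 10^{-5}$
$\frac{x{\left(-189,24 \right)}}{Z} = \frac{1}{123} \left(-189\right) \frac{1}{24} \frac{1}{\frac{1}{85817}} = \frac{1}{123} \left(-189\right) \frac{1}{24} \cdot 85817 = \left(- \frac{21}{328}\right) 85817 = - \frac{1802157}{328}$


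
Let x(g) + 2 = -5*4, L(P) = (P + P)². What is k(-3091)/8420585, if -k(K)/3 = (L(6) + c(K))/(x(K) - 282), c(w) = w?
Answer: -8841/2559857840 ≈ -3.4537e-6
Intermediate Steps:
L(P) = 4*P² (L(P) = (2*P)² = 4*P²)
x(g) = -22 (x(g) = -2 - 5*4 = -2 - 20 = -22)
k(K) = 27/19 + 3*K/304 (k(K) = -3*(4*6² + K)/(-22 - 282) = -3*(4*36 + K)/(-304) = -3*(144 + K)*(-1)/304 = -3*(-9/19 - K/304) = 27/19 + 3*K/304)
k(-3091)/8420585 = (27/19 + (3/304)*(-3091))/8420585 = (27/19 - 9273/304)*(1/8420585) = -8841/304*1/8420585 = -8841/2559857840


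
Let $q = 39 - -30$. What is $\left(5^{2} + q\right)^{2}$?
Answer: $8836$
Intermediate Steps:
$q = 69$ ($q = 39 + 30 = 69$)
$\left(5^{2} + q\right)^{2} = \left(5^{2} + 69\right)^{2} = \left(25 + 69\right)^{2} = 94^{2} = 8836$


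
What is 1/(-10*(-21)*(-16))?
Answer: -1/3360 ≈ -0.00029762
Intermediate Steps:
1/(-10*(-21)*(-16)) = 1/(210*(-16)) = 1/(-3360) = -1/3360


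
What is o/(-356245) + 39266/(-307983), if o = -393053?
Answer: 107065325929/109717403835 ≈ 0.97583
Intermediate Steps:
o/(-356245) + 39266/(-307983) = -393053/(-356245) + 39266/(-307983) = -393053*(-1/356245) + 39266*(-1/307983) = 393053/356245 - 39266/307983 = 107065325929/109717403835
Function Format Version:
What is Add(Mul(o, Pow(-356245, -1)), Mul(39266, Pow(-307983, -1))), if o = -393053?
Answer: Rational(107065325929, 109717403835) ≈ 0.97583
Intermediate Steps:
Add(Mul(o, Pow(-356245, -1)), Mul(39266, Pow(-307983, -1))) = Add(Mul(-393053, Pow(-356245, -1)), Mul(39266, Pow(-307983, -1))) = Add(Mul(-393053, Rational(-1, 356245)), Mul(39266, Rational(-1, 307983))) = Add(Rational(393053, 356245), Rational(-39266, 307983)) = Rational(107065325929, 109717403835)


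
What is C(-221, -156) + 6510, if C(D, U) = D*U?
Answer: 40986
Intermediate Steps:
C(-221, -156) + 6510 = -221*(-156) + 6510 = 34476 + 6510 = 40986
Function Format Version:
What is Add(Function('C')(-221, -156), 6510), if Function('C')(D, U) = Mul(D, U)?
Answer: 40986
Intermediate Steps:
Add(Function('C')(-221, -156), 6510) = Add(Mul(-221, -156), 6510) = Add(34476, 6510) = 40986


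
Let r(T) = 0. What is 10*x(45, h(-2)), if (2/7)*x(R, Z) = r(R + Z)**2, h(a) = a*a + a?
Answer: 0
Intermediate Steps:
h(a) = a + a**2 (h(a) = a**2 + a = a + a**2)
x(R, Z) = 0 (x(R, Z) = (7/2)*0**2 = (7/2)*0 = 0)
10*x(45, h(-2)) = 10*0 = 0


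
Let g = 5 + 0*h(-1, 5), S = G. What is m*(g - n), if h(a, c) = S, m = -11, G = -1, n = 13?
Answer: 88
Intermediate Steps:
S = -1
h(a, c) = -1
g = 5 (g = 5 + 0*(-1) = 5 + 0 = 5)
m*(g - n) = -11*(5 - 1*13) = -11*(5 - 13) = -11*(-8) = 88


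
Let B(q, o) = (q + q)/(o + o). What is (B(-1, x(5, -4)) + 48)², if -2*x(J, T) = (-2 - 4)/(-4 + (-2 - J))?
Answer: 24025/9 ≈ 2669.4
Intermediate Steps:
x(J, T) = 3/(-6 - J) (x(J, T) = -(-2 - 4)/(2*(-4 + (-2 - J))) = -(-3)/(-6 - J) = 3/(-6 - J))
B(q, o) = q/o (B(q, o) = (2*q)/((2*o)) = (2*q)*(1/(2*o)) = q/o)
(B(-1, x(5, -4)) + 48)² = (-1/((-3/(6 + 5))) + 48)² = (-1/((-3/11)) + 48)² = (-1/((-3*1/11)) + 48)² = (-1/(-3/11) + 48)² = (-1*(-11/3) + 48)² = (11/3 + 48)² = (155/3)² = 24025/9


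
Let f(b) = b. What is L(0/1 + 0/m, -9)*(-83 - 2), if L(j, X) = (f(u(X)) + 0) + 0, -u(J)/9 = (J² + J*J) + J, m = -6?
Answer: 117045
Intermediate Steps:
u(J) = -18*J² - 9*J (u(J) = -9*((J² + J*J) + J) = -9*((J² + J²) + J) = -9*(2*J² + J) = -9*(J + 2*J²) = -18*J² - 9*J)
L(j, X) = -9*X*(1 + 2*X) (L(j, X) = (-9*X*(1 + 2*X) + 0) + 0 = -9*X*(1 + 2*X) + 0 = -9*X*(1 + 2*X))
L(0/1 + 0/m, -9)*(-83 - 2) = (-9*(-9)*(1 + 2*(-9)))*(-83 - 2) = -9*(-9)*(1 - 18)*(-85) = -9*(-9)*(-17)*(-85) = -1377*(-85) = 117045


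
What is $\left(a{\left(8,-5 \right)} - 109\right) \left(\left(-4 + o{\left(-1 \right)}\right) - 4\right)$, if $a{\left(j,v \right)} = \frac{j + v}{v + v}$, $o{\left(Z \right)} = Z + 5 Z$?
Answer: $\frac{7651}{5} \approx 1530.2$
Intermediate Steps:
$o{\left(Z \right)} = 6 Z$
$a{\left(j,v \right)} = \frac{j + v}{2 v}$
$\left(a{\left(8,-5 \right)} - 109\right) \left(\left(-4 + o{\left(-1 \right)}\right) - 4\right) = \left(\frac{8 - 5}{2 \left(-5\right)} - 109\right) \left(\left(-4 + 6 \left(-1\right)\right) - 4\right) = \left(\frac{1}{2} \left(- \frac{1}{5}\right) 3 - 109\right) \left(\left(-4 - 6\right) - 4\right) = \left(- \frac{3}{10} - 109\right) \left(-10 - 4\right) = \left(- \frac{1093}{10}\right) \left(-14\right) = \frac{7651}{5}$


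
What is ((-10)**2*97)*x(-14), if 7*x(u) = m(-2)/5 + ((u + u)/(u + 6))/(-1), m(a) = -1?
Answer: -35890/7 ≈ -5127.1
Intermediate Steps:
x(u) = -1/35 - 2*u/(7*(6 + u)) (x(u) = (-1/5 + ((u + u)/(u + 6))/(-1))/7 = (-1*1/5 + ((2*u)/(6 + u))*(-1))/7 = (-1/5 + (2*u/(6 + u))*(-1))/7 = (-1/5 - 2*u/(6 + u))/7 = -1/35 - 2*u/(7*(6 + u)))
((-10)**2*97)*x(-14) = ((-10)**2*97)*((-6 - 11*(-14))/(35*(6 - 14))) = (100*97)*((1/35)*(-6 + 154)/(-8)) = 9700*((1/35)*(-1/8)*148) = 9700*(-37/70) = -35890/7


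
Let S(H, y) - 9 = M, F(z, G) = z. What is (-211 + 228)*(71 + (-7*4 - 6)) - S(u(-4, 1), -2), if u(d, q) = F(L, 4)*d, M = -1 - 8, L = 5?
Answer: 629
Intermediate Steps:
M = -9
u(d, q) = 5*d
S(H, y) = 0 (S(H, y) = 9 - 9 = 0)
(-211 + 228)*(71 + (-7*4 - 6)) - S(u(-4, 1), -2) = (-211 + 228)*(71 + (-7*4 - 6)) - 1*0 = 17*(71 + (-28 - 6)) + 0 = 17*(71 - 34) + 0 = 17*37 + 0 = 629 + 0 = 629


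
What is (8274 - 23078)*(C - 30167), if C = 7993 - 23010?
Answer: 668903936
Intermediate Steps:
C = -15017
(8274 - 23078)*(C - 30167) = (8274 - 23078)*(-15017 - 30167) = -14804*(-45184) = 668903936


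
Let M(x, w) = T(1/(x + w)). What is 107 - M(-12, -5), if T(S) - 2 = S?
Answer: 1786/17 ≈ 105.06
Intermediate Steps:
T(S) = 2 + S
M(x, w) = 2 + 1/(w + x) (M(x, w) = 2 + 1/(x + w) = 2 + 1/(w + x))
107 - M(-12, -5) = 107 - (2 + 1/(-5 - 12)) = 107 - (2 + 1/(-17)) = 107 - (2 - 1/17) = 107 - 1*33/17 = 107 - 33/17 = 1786/17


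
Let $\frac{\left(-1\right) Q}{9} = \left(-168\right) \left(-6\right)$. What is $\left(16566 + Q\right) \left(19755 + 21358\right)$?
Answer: $308100822$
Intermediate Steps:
$Q = -9072$ ($Q = - 9 \left(\left(-168\right) \left(-6\right)\right) = \left(-9\right) 1008 = -9072$)
$\left(16566 + Q\right) \left(19755 + 21358\right) = \left(16566 - 9072\right) \left(19755 + 21358\right) = 7494 \cdot 41113 = 308100822$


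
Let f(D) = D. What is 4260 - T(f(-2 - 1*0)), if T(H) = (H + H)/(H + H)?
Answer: 4259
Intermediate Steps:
T(H) = 1 (T(H) = (2*H)/((2*H)) = (2*H)*(1/(2*H)) = 1)
4260 - T(f(-2 - 1*0)) = 4260 - 1*1 = 4260 - 1 = 4259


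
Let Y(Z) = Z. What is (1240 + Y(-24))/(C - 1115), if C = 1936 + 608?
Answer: 1216/1429 ≈ 0.85094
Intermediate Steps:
C = 2544
(1240 + Y(-24))/(C - 1115) = (1240 - 24)/(2544 - 1115) = 1216/1429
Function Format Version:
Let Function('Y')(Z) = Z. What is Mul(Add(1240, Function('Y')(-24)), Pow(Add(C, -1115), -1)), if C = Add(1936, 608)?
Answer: Rational(1216, 1429) ≈ 0.85094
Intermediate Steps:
C = 2544
Mul(Add(1240, Function('Y')(-24)), Pow(Add(C, -1115), -1)) = Mul(Add(1240, -24), Pow(Add(2544, -1115), -1)) = Mul(1216, Pow(1429, -1)) = Mul(1216, Rational(1, 1429)) = Rational(1216, 1429)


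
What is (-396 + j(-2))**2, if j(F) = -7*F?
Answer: 145924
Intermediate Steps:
(-396 + j(-2))**2 = (-396 - 7*(-2))**2 = (-396 + 14)**2 = (-382)**2 = 145924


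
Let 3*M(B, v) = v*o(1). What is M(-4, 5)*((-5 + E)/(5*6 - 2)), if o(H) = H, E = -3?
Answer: -10/21 ≈ -0.47619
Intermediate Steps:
M(B, v) = v/3 (M(B, v) = (v*1)/3 = v/3)
M(-4, 5)*((-5 + E)/(5*6 - 2)) = ((⅓)*5)*((-5 - 3)/(5*6 - 2)) = 5*(-8/(30 - 2))/3 = 5*(-8/28)/3 = 5*(-8*1/28)/3 = (5/3)*(-2/7) = -10/21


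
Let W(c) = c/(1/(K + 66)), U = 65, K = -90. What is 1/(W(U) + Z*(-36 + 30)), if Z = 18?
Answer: -1/1668 ≈ -0.00059952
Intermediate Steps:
W(c) = -24*c (W(c) = c/(1/(-90 + 66)) = c/(1/(-24)) = c/(-1/24) = c*(-24) = -24*c)
1/(W(U) + Z*(-36 + 30)) = 1/(-24*65 + 18*(-36 + 30)) = 1/(-1560 + 18*(-6)) = 1/(-1560 - 108) = 1/(-1668) = -1/1668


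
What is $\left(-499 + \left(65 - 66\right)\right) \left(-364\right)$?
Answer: $182000$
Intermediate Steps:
$\left(-499 + \left(65 - 66\right)\right) \left(-364\right) = \left(-499 - 1\right) \left(-364\right) = \left(-500\right) \left(-364\right) = 182000$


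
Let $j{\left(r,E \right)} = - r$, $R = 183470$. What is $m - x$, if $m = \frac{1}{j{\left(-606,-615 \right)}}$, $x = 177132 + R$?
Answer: $- \frac{218524811}{606} \approx -3.606 \cdot 10^{5}$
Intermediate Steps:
$x = 360602$ ($x = 177132 + 183470 = 360602$)
$m = \frac{1}{606}$ ($m = \frac{1}{\left(-1\right) \left(-606\right)} = \frac{1}{606} \approx 0.0016502$)
$m - x = \frac{1}{606} - 360602 = - \frac{218524811}{606}$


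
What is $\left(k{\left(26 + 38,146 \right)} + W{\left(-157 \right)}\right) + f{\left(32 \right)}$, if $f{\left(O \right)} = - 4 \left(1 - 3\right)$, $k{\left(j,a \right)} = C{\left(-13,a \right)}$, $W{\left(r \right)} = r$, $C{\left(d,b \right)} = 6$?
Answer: $-143$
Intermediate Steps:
$k{\left(j,a \right)} = 6$
$f{\left(O \right)} = 8$ ($f{\left(O \right)} = \left(-4\right) \left(-2\right) = 8$)
$\left(k{\left(26 + 38,146 \right)} + W{\left(-157 \right)}\right) + f{\left(32 \right)} = \left(6 - 157\right) + 8 = -151 + 8 = -143$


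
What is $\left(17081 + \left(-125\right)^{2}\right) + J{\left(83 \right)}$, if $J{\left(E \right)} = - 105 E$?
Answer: $23991$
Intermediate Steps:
$\left(17081 + \left(-125\right)^{2}\right) + J{\left(83 \right)} = \left(17081 + \left(-125\right)^{2}\right) - 8715 = \left(17081 + 15625\right) - 8715 = 32706 - 8715 = 23991$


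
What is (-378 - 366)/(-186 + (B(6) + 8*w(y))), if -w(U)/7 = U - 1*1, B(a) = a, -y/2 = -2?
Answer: 62/29 ≈ 2.1379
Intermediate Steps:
y = 4 (y = -2*(-2) = 4)
w(U) = 7 - 7*U (w(U) = -7*(U - 1*1) = -7*(U - 1) = -7*(-1 + U) = 7 - 7*U)
(-378 - 366)/(-186 + (B(6) + 8*w(y))) = (-378 - 366)/(-186 + (6 + 8*(7 - 7*4))) = -744/(-186 + (6 + 8*(7 - 28))) = -744/(-186 + (6 + 8*(-21))) = -744/(-186 + (6 - 168)) = -744/(-186 - 162) = -744/(-348) = -744*(-1/348) = 62/29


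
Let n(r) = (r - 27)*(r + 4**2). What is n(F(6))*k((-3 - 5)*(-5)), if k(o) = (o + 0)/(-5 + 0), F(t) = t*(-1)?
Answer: 2640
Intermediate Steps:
F(t) = -t
n(r) = (-27 + r)*(16 + r) (n(r) = (-27 + r)*(r + 16) = (-27 + r)*(16 + r))
k(o) = -o/5 (k(o) = o/(-5) = o*(-1/5) = -o/5)
n(F(6))*k((-3 - 5)*(-5)) = (-432 + (-1*6)**2 - (-11)*6)*(-(-3 - 5)*(-5)/5) = (-432 + (-6)**2 - 11*(-6))*(-(-8)*(-5)/5) = (-432 + 36 + 66)*(-1/5*40) = -330*(-8) = 2640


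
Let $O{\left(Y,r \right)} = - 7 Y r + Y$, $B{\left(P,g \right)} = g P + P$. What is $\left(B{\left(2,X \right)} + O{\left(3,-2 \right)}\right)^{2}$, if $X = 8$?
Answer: $3969$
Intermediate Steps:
$B{\left(P,g \right)} = P + P g$ ($B{\left(P,g \right)} = P g + P = P + P g$)
$O{\left(Y,r \right)} = Y - 7 Y r$ ($O{\left(Y,r \right)} = - 7 Y r + Y = Y - 7 Y r$)
$\left(B{\left(2,X \right)} + O{\left(3,-2 \right)}\right)^{2} = \left(2 \left(1 + 8\right) + 3 \left(1 - -14\right)\right)^{2} = \left(2 \cdot 9 + 3 \left(1 + 14\right)\right)^{2} = \left(18 + 3 \cdot 15\right)^{2} = \left(18 + 45\right)^{2} = 63^{2} = 3969$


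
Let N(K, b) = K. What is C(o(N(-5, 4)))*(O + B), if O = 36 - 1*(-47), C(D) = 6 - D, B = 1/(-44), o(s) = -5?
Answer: 3651/4 ≈ 912.75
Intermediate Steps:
B = -1/44 ≈ -0.022727
O = 83 (O = 36 + 47 = 83)
C(o(N(-5, 4)))*(O + B) = (6 - 1*(-5))*(83 - 1/44) = (6 + 5)*(3651/44) = 11*(3651/44) = 3651/4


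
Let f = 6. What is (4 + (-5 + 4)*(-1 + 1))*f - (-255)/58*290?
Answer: 1299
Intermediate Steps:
(4 + (-5 + 4)*(-1 + 1))*f - (-255)/58*290 = (4 + (-5 + 4)*(-1 + 1))*6 - (-255)/58*290 = (4 - 1*0)*6 - (-255)/58*290 = (4 + 0)*6 - 1*(-255/58)*290 = 4*6 + (255/58)*290 = 24 + 1275 = 1299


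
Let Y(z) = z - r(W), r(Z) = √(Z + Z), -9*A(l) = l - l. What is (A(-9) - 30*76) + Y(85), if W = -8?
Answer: -2195 - 4*I ≈ -2195.0 - 4.0*I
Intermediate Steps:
A(l) = 0 (A(l) = -(l - l)/9 = -⅑*0 = 0)
r(Z) = √2*√Z (r(Z) = √(2*Z) = √2*√Z)
Y(z) = z - 4*I (Y(z) = z - √2*√(-8) = z - √2*2*I*√2 = z - 4*I)
(A(-9) - 30*76) + Y(85) = (0 - 30*76) + (85 - 4*I) = (0 - 2280) + (85 - 4*I) = -2280 + (85 - 4*I) = -2195 - 4*I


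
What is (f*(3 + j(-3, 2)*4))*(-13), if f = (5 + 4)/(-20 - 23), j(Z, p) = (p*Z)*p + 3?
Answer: -3861/43 ≈ -89.791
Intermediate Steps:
j(Z, p) = 3 + Z*p**2 (j(Z, p) = (Z*p)*p + 3 = Z*p**2 + 3 = 3 + Z*p**2)
f = -9/43 (f = 9/(-43) = 9*(-1/43) = -9/43 ≈ -0.20930)
(f*(3 + j(-3, 2)*4))*(-13) = -9*(3 + (3 - 3*2**2)*4)/43*(-13) = -9*(3 + (3 - 3*4)*4)/43*(-13) = -9*(3 + (3 - 12)*4)/43*(-13) = -9*(3 - 9*4)/43*(-13) = -9*(3 - 36)/43*(-13) = -9/43*(-33)*(-13) = (297/43)*(-13) = -3861/43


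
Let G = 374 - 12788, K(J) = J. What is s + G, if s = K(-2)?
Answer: -12416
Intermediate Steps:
G = -12414
s = -2
s + G = -2 - 12414 = -12416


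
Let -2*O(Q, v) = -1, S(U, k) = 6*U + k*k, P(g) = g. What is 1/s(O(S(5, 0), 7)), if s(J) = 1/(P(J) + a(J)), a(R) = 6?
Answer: 13/2 ≈ 6.5000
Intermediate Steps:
S(U, k) = k**2 + 6*U (S(U, k) = 6*U + k**2 = k**2 + 6*U)
O(Q, v) = 1/2 (O(Q, v) = -1/2*(-1) = 1/2)
s(J) = 1/(6 + J) (s(J) = 1/(J + 6) = 1/(6 + J))
1/s(O(S(5, 0), 7)) = 1/(1/(6 + 1/2)) = 1/(1/(13/2)) = 1/(2/13) = 13/2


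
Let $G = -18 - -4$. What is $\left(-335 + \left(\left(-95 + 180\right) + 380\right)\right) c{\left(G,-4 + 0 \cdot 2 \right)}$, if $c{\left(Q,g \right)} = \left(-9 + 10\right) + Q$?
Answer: $-1690$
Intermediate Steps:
$G = -14$ ($G = -18 + 4 = -14$)
$c{\left(Q,g \right)} = 1 + Q$
$\left(-335 + \left(\left(-95 + 180\right) + 380\right)\right) c{\left(G,-4 + 0 \cdot 2 \right)} = \left(-335 + \left(\left(-95 + 180\right) + 380\right)\right) \left(1 - 14\right) = \left(-335 + \left(85 + 380\right)\right) \left(-13\right) = \left(-335 + 465\right) \left(-13\right) = 130 \left(-13\right) = -1690$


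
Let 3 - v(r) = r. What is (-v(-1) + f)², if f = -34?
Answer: 1444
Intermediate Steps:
v(r) = 3 - r
(-v(-1) + f)² = (-(3 - 1*(-1)) - 34)² = (-(3 + 1) - 34)² = (-1*4 - 34)² = (-4 - 34)² = (-38)² = 1444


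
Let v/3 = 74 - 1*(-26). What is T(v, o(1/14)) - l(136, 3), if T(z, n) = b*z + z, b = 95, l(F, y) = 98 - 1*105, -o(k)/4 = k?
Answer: 28807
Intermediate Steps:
o(k) = -4*k
l(F, y) = -7 (l(F, y) = 98 - 105 = -7)
v = 300 (v = 3*(74 - 1*(-26)) = 3*(74 + 26) = 3*100 = 300)
T(z, n) = 96*z (T(z, n) = 95*z + z = 96*z)
T(v, o(1/14)) - l(136, 3) = 96*300 - 1*(-7) = 28800 + 7 = 28807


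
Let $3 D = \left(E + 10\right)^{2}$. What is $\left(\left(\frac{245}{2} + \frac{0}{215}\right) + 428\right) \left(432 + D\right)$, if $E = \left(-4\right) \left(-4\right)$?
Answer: $361862$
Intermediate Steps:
$E = 16$
$D = \frac{676}{3}$ ($D = \frac{\left(16 + 10\right)^{2}}{3} = \frac{26^{2}}{3} = \frac{1}{3} \cdot 676 = \frac{676}{3} \approx 225.33$)
$\left(\left(\frac{245}{2} + \frac{0}{215}\right) + 428\right) \left(432 + D\right) = \left(\left(\frac{245}{2} + \frac{0}{215}\right) + 428\right) \left(432 + \frac{676}{3}\right) = \left(\left(245 \cdot \frac{1}{2} + 0 \cdot \frac{1}{215}\right) + 428\right) \frac{1972}{3} = \left(\left(\frac{245}{2} + 0\right) + 428\right) \frac{1972}{3} = \left(\frac{245}{2} + 428\right) \frac{1972}{3} = \frac{1101}{2} \cdot \frac{1972}{3} = 361862$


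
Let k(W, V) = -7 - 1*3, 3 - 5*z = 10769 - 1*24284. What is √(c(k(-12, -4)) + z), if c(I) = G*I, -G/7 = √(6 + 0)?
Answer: √(67590 + 1750*√6)/5 ≈ 53.620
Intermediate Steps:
z = 13518/5 (z = ⅗ - (10769 - 1*24284)/5 = ⅗ - (10769 - 24284)/5 = ⅗ - ⅕*(-13515) = ⅗ + 2703 = 13518/5 ≈ 2703.6)
G = -7*√6 (G = -7*√(6 + 0) = -7*√6 ≈ -17.146)
k(W, V) = -10 (k(W, V) = -7 - 3 = -10)
c(I) = -7*I*√6 (c(I) = (-7*√6)*I = -7*I*√6)
√(c(k(-12, -4)) + z) = √(-7*(-10)*√6 + 13518/5) = √(70*√6 + 13518/5) = √(13518/5 + 70*√6)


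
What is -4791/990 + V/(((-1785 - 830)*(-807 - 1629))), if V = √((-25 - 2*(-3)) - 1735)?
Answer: -1597/330 + I*√1754/6370140 ≈ -4.8394 + 6.5745e-6*I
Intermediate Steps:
V = I*√1754 (V = √((-25 + 6) - 1735) = √(-19 - 1735) = √(-1754) = I*√1754 ≈ 41.881*I)
-4791/990 + V/(((-1785 - 830)*(-807 - 1629))) = -4791/990 + (I*√1754)/(((-1785 - 830)*(-807 - 1629))) = -4791*1/990 + (I*√1754)/((-2615*(-2436))) = -1597/330 + (I*√1754)/6370140 = -1597/330 + (I*√1754)*(1/6370140) = -1597/330 + I*√1754/6370140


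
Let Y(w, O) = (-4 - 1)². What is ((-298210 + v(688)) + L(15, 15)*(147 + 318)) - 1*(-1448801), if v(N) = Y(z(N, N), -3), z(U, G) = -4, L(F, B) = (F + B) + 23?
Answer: 1175261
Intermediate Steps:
L(F, B) = 23 + B + F (L(F, B) = (B + F) + 23 = 23 + B + F)
Y(w, O) = 25 (Y(w, O) = (-5)² = 25)
v(N) = 25
((-298210 + v(688)) + L(15, 15)*(147 + 318)) - 1*(-1448801) = ((-298210 + 25) + (23 + 15 + 15)*(147 + 318)) - 1*(-1448801) = (-298185 + 53*465) + 1448801 = (-298185 + 24645) + 1448801 = -273540 + 1448801 = 1175261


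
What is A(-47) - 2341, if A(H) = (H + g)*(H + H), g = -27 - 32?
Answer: 7623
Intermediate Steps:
g = -59
A(H) = 2*H*(-59 + H) (A(H) = (H - 59)*(H + H) = (-59 + H)*(2*H) = 2*H*(-59 + H))
A(-47) - 2341 = 2*(-47)*(-59 - 47) - 2341 = 2*(-47)*(-106) - 2341 = 9964 - 2341 = 7623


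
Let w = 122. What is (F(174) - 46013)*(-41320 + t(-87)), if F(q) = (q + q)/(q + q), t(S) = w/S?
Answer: 165411391544/87 ≈ 1.9013e+9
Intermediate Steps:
t(S) = 122/S
F(q) = 1 (F(q) = (2*q)/((2*q)) = (2*q)*(1/(2*q)) = 1)
(F(174) - 46013)*(-41320 + t(-87)) = (1 - 46013)*(-41320 + 122/(-87)) = -46012*(-41320 + 122*(-1/87)) = -46012*(-41320 - 122/87) = -46012*(-3594962/87) = 165411391544/87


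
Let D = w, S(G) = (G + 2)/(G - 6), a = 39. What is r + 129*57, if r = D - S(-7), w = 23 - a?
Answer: 95376/13 ≈ 7336.6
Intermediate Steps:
w = -16 (w = 23 - 1*39 = 23 - 39 = -16)
S(G) = (2 + G)/(-6 + G)
D = -16
r = -213/13 (r = -16 - (2 - 7)/(-6 - 7) = -16 - (-5)/(-13) = -16 - (-1)*(-5)/13 = -16 - 1*5/13 = -16 - 5/13 = -213/13 ≈ -16.385)
r + 129*57 = -213/13 + 129*57 = -213/13 + 7353 = 95376/13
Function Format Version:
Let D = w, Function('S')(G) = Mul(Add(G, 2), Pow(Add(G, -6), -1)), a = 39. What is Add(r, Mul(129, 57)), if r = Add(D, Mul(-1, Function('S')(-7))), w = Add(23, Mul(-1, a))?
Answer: Rational(95376, 13) ≈ 7336.6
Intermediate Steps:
w = -16 (w = Add(23, Mul(-1, 39)) = Add(23, -39) = -16)
Function('S')(G) = Mul(Pow(Add(-6, G), -1), Add(2, G)) (Function('S')(G) = Mul(Add(2, G), Pow(Add(-6, G), -1)) = Mul(Pow(Add(-6, G), -1), Add(2, G)))
D = -16
r = Rational(-213, 13) (r = Add(-16, Mul(-1, Mul(Pow(Add(-6, -7), -1), Add(2, -7)))) = Add(-16, Mul(-1, Mul(Pow(-13, -1), -5))) = Add(-16, Mul(-1, Mul(Rational(-1, 13), -5))) = Add(-16, Mul(-1, Rational(5, 13))) = Add(-16, Rational(-5, 13)) = Rational(-213, 13) ≈ -16.385)
Add(r, Mul(129, 57)) = Add(Rational(-213, 13), Mul(129, 57)) = Add(Rational(-213, 13), 7353) = Rational(95376, 13)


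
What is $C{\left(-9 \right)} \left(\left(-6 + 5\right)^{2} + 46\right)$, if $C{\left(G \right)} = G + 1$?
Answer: $-376$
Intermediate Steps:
$C{\left(G \right)} = 1 + G$
$C{\left(-9 \right)} \left(\left(-6 + 5\right)^{2} + 46\right) = \left(1 - 9\right) \left(\left(-6 + 5\right)^{2} + 46\right) = - 8 \left(\left(-1\right)^{2} + 46\right) = - 8 \left(1 + 46\right) = \left(-8\right) 47 = -376$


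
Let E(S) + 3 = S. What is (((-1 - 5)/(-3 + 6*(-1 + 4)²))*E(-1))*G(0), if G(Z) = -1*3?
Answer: -24/17 ≈ -1.4118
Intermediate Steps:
E(S) = -3 + S
G(Z) = -3
(((-1 - 5)/(-3 + 6*(-1 + 4)²))*E(-1))*G(0) = (((-1 - 5)/(-3 + 6*(-1 + 4)²))*(-3 - 1))*(-3) = (-6/(-3 + 6*3²)*(-4))*(-3) = (-6/(-3 + 6*9)*(-4))*(-3) = (-6/(-3 + 54)*(-4))*(-3) = (-6/51*(-4))*(-3) = (-6*1/51*(-4))*(-3) = -2/17*(-4)*(-3) = (8/17)*(-3) = -24/17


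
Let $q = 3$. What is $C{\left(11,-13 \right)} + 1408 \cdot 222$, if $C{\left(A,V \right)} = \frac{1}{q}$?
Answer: $\frac{937729}{3} \approx 3.1258 \cdot 10^{5}$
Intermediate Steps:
$C{\left(A,V \right)} = \frac{1}{3}$
$C{\left(11,-13 \right)} + 1408 \cdot 222 = \frac{1}{3} + 1408 \cdot 222 = \frac{1}{3} + 312576 = \frac{937729}{3}$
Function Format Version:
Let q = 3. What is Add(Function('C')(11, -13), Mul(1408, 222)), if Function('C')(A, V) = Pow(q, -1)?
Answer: Rational(937729, 3) ≈ 3.1258e+5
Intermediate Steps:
Function('C')(A, V) = Rational(1, 3) (Function('C')(A, V) = Pow(3, -1) = Rational(1, 3))
Add(Function('C')(11, -13), Mul(1408, 222)) = Add(Rational(1, 3), Mul(1408, 222)) = Add(Rational(1, 3), 312576) = Rational(937729, 3)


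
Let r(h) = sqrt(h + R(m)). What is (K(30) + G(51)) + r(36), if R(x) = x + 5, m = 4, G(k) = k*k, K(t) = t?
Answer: 2631 + 3*sqrt(5) ≈ 2637.7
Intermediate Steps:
G(k) = k**2
R(x) = 5 + x
r(h) = sqrt(9 + h) (r(h) = sqrt(h + (5 + 4)) = sqrt(h + 9) = sqrt(9 + h))
(K(30) + G(51)) + r(36) = (30 + 51**2) + sqrt(9 + 36) = (30 + 2601) + sqrt(45) = 2631 + 3*sqrt(5)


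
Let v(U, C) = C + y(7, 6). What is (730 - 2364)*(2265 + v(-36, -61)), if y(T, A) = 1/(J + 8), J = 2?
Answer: -18007497/5 ≈ -3.6015e+6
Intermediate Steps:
y(T, A) = ⅒ (y(T, A) = 1/(2 + 8) = 1/10 = ⅒)
v(U, C) = ⅒ + C (v(U, C) = C + ⅒ = ⅒ + C)
(730 - 2364)*(2265 + v(-36, -61)) = (730 - 2364)*(2265 + (⅒ - 61)) = -1634*(2265 - 609/10) = -1634*22041/10 = -18007497/5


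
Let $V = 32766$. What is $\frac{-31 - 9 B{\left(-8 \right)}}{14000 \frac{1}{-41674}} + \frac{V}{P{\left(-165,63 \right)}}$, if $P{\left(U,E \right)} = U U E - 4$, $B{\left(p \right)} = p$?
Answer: $- \frac{1465070381207}{12006197000} \approx -122.03$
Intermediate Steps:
$P{\left(U,E \right)} = -4 + E U^{2}$ ($P{\left(U,E \right)} = U^{2} E - 4 = E U^{2} - 4 = -4 + E U^{2}$)
$\frac{-31 - 9 B{\left(-8 \right)}}{14000 \frac{1}{-41674}} + \frac{V}{P{\left(-165,63 \right)}} = \frac{-31 - -72}{14000 \frac{1}{-41674}} + \frac{32766}{-4 + 63 \left(-165\right)^{2}} = \frac{-31 + 72}{14000 \left(- \frac{1}{41674}\right)} + \frac{32766}{-4 + 63 \cdot 27225} = \frac{41}{- \frac{7000}{20837}} + \frac{32766}{-4 + 1715175} = 41 \left(- \frac{20837}{7000}\right) + \frac{32766}{1715171} = - \frac{854317}{7000} + 32766 \cdot \frac{1}{1715171} = - \frac{854317}{7000} + \frac{32766}{1715171} = - \frac{1465070381207}{12006197000}$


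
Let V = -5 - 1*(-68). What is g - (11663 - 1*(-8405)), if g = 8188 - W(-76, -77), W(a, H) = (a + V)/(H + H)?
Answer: -1829533/154 ≈ -11880.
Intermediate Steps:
V = 63 (V = -5 + 68 = 63)
W(a, H) = (63 + a)/(2*H) (W(a, H) = (a + 63)/(H + H) = (63 + a)/((2*H)) = (63 + a)*(1/(2*H)) = (63 + a)/(2*H))
g = 1260939/154 (g = 8188 - (63 - 76)/(2*(-77)) = 8188 - (-1)*(-13)/(2*77) = 8188 - 1*13/154 = 8188 - 13/154 = 1260939/154 ≈ 8187.9)
g - (11663 - 1*(-8405)) = 1260939/154 - (11663 - 1*(-8405)) = 1260939/154 - (11663 + 8405) = 1260939/154 - 1*20068 = 1260939/154 - 20068 = -1829533/154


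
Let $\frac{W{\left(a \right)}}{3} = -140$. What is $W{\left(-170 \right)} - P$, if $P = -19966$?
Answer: $19546$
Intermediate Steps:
$W{\left(a \right)} = -420$ ($W{\left(a \right)} = 3 \left(-140\right) = -420$)
$W{\left(-170 \right)} - P = -420 - -19966 = -420 + 19966 = 19546$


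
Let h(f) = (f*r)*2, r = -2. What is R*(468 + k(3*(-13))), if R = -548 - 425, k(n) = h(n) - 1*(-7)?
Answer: -613963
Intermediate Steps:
h(f) = -4*f (h(f) = (f*(-2))*2 = -2*f*2 = -4*f)
k(n) = 7 - 4*n (k(n) = -4*n - 1*(-7) = -4*n + 7 = 7 - 4*n)
R = -973
R*(468 + k(3*(-13))) = -973*(468 + (7 - 12*(-13))) = -973*(468 + (7 - 4*(-39))) = -973*(468 + (7 + 156)) = -973*(468 + 163) = -973*631 = -613963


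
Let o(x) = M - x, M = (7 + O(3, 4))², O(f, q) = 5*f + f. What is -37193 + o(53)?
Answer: -36621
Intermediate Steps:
O(f, q) = 6*f
M = 625 (M = (7 + 6*3)² = (7 + 18)² = 25² = 625)
o(x) = 625 - x
-37193 + o(53) = -37193 + (625 - 1*53) = -37193 + (625 - 53) = -37193 + 572 = -36621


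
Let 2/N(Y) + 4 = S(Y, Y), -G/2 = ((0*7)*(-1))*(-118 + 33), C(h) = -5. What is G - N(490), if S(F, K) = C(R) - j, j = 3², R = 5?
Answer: ⅑ ≈ 0.11111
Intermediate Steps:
j = 9
G = 0 (G = -2*(0*7)*(-1)*(-118 + 33) = -2*0*(-1)*(-85) = -0*(-85) = -2*0 = 0)
S(F, K) = -14 (S(F, K) = -5 - 1*9 = -5 - 9 = -14)
N(Y) = -⅑ (N(Y) = 2/(-4 - 14) = 2/(-18) = 2*(-1/18) = -⅑)
G - N(490) = 0 - 1*(-⅑) = 0 + ⅑ = ⅑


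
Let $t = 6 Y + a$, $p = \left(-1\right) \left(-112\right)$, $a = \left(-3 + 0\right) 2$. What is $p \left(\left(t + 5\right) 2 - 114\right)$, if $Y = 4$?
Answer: $-7616$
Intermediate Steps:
$a = -6$ ($a = \left(-3\right) 2 = -6$)
$p = 112$
$t = 18$ ($t = 6 \cdot 4 - 6 = 24 - 6 = 18$)
$p \left(\left(t + 5\right) 2 - 114\right) = 112 \left(\left(18 + 5\right) 2 - 114\right) = 112 \left(23 \cdot 2 - 114\right) = 112 \left(46 - 114\right) = 112 \left(-68\right) = -7616$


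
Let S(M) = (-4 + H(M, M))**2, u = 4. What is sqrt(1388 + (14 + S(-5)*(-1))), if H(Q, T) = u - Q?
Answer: 9*sqrt(17) ≈ 37.108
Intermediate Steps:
H(Q, T) = 4 - Q
S(M) = M**2 (S(M) = (-4 + (4 - M))**2 = (-M)**2 = M**2)
sqrt(1388 + (14 + S(-5)*(-1))) = sqrt(1388 + (14 + (-5)**2*(-1))) = sqrt(1388 + (14 + 25*(-1))) = sqrt(1388 + (14 - 25)) = sqrt(1388 - 11) = sqrt(1377) = 9*sqrt(17)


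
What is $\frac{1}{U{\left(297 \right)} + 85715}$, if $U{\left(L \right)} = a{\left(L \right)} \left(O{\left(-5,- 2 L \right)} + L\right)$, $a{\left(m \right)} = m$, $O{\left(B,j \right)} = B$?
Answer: $\frac{1}{172439} \approx 5.7991 \cdot 10^{-6}$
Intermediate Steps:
$U{\left(L \right)} = L \left(-5 + L\right)$
$\frac{1}{U{\left(297 \right)} + 85715} = \frac{1}{297 \left(-5 + 297\right) + 85715} = \frac{1}{297 \cdot 292 + 85715} = \frac{1}{86724 + 85715} = \frac{1}{172439}$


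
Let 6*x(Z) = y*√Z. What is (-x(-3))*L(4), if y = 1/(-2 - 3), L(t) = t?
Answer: 2*I*√3/15 ≈ 0.23094*I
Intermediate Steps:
y = -⅕ (y = 1/(-5) = -⅕ ≈ -0.20000)
x(Z) = -√Z/30 (x(Z) = (-√Z/5)/6 = -√Z/30)
(-x(-3))*L(4) = -(-1)*√(-3)/30*4 = -(-1)*I*√3/30*4 = (I*√3/30)*4 = 2*I*√3/15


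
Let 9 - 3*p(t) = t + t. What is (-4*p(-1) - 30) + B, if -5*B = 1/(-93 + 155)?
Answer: -41543/930 ≈ -44.670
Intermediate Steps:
p(t) = 3 - 2*t/3 (p(t) = 3 - (t + t)/3 = 3 - 2*t/3)
B = -1/310 (B = -1/(5*(-93 + 155)) = -⅕/62 = -⅕*1/62 = -1/310 ≈ -0.0032258)
(-4*p(-1) - 30) + B = (-4*(3 - ⅔*(-1)) - 30) - 1/310 = (-4*(3 + ⅔) - 30) - 1/310 = (-4*11/3 - 30) - 1/310 = (-44/3 - 30) - 1/310 = -134/3 - 1/310 = -41543/930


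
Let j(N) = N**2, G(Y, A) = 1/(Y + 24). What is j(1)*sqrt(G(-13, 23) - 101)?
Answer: I*sqrt(12210)/11 ≈ 10.045*I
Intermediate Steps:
G(Y, A) = 1/(24 + Y)
j(1)*sqrt(G(-13, 23) - 101) = 1**2*sqrt(1/(24 - 13) - 101) = 1*sqrt(1/11 - 101) = 1*sqrt(-1110/11) = 1*(I*sqrt(12210)/11) = I*sqrt(12210)/11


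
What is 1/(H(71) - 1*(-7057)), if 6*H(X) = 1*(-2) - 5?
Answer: 6/42335 ≈ 0.00014173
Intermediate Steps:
H(X) = -7/6 (H(X) = (1*(-2) - 5)/6 = (-2 - 5)/6 = (⅙)*(-7) = -7/6)
1/(H(71) - 1*(-7057)) = 1/(-7/6 - 1*(-7057)) = 1/(-7/6 + 7057) = 1/(42335/6) = 6/42335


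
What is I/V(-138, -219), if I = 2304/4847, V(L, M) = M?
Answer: -768/353831 ≈ -0.0021705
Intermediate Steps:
I = 2304/4847 (I = 2304*(1/4847) = 2304/4847 ≈ 0.47535)
I/V(-138, -219) = (2304/4847)/(-219) = (2304/4847)*(-1/219) = -768/353831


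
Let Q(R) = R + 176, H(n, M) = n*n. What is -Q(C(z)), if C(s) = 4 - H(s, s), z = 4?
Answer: -164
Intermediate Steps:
H(n, M) = n**2
C(s) = 4 - s**2
Q(R) = 176 + R
-Q(C(z)) = -(176 + (4 - 1*4**2)) = -(176 + (4 - 1*16)) = -(176 + (4 - 16)) = -(176 - 12) = -1*164 = -164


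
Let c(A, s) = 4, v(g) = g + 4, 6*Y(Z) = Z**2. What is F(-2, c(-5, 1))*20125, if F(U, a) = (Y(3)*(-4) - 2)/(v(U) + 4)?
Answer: -80500/3 ≈ -26833.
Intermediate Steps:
Y(Z) = Z**2/6
v(g) = 4 + g
F(U, a) = -8/(8 + U) (F(U, a) = (((1/6)*3**2)*(-4) - 2)/((4 + U) + 4) = (((1/6)*9)*(-4) - 2)/(8 + U) = ((3/2)*(-4) - 2)/(8 + U) = (-6 - 2)/(8 + U) = -8/(8 + U))
F(-2, c(-5, 1))*20125 = -8/(8 - 2)*20125 = -8/6*20125 = -8*1/6*20125 = -4/3*20125 = -80500/3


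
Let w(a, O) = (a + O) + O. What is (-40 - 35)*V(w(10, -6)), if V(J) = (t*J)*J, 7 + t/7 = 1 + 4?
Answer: 4200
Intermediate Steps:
w(a, O) = a + 2*O (w(a, O) = (O + a) + O = a + 2*O)
t = -14 (t = -49 + 7*(1 + 4) = -49 + 7*5 = -49 + 35 = -14)
V(J) = -14*J² (V(J) = (-14*J)*J = -14*J²)
(-40 - 35)*V(w(10, -6)) = (-40 - 35)*(-14*(10 + 2*(-6))²) = -(-1050)*(10 - 12)² = -(-1050)*(-2)² = -(-1050)*4 = -75*(-56) = 4200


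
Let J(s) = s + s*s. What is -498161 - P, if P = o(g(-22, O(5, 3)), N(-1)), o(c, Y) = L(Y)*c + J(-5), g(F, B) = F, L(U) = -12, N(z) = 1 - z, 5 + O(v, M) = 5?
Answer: -498445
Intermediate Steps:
O(v, M) = 0 (O(v, M) = -5 + 5 = 0)
J(s) = s + s²
o(c, Y) = 20 - 12*c (o(c, Y) = -12*c - 5*(1 - 5) = -12*c - 5*(-4) = -12*c + 20 = 20 - 12*c)
P = 284 (P = 20 - 12*(-22) = 20 + 264 = 284)
-498161 - P = -498161 - 1*284 = -498161 - 284 = -498445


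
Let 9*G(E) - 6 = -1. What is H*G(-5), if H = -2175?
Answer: -3625/3 ≈ -1208.3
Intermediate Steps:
G(E) = 5/9 (G(E) = 2/3 + (1/9)*(-1) = 2/3 - 1/9 = 5/9)
H*G(-5) = -2175*5/9 = -3625/3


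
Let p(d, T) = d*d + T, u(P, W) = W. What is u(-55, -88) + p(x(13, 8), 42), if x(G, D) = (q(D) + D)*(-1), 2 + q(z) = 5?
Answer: 75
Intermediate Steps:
q(z) = 3 (q(z) = -2 + 5 = 3)
x(G, D) = -3 - D (x(G, D) = (3 + D)*(-1) = -3 - D)
p(d, T) = T + d**2 (p(d, T) = d**2 + T = T + d**2)
u(-55, -88) + p(x(13, 8), 42) = -88 + (42 + (-3 - 1*8)**2) = -88 + (42 + (-3 - 8)**2) = -88 + (42 + (-11)**2) = -88 + (42 + 121) = -88 + 163 = 75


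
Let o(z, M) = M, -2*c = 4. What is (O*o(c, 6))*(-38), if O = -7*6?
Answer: 9576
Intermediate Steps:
c = -2 (c = -1/2*4 = -2)
O = -42
(O*o(c, 6))*(-38) = -42*6*(-38) = -252*(-38) = 9576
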